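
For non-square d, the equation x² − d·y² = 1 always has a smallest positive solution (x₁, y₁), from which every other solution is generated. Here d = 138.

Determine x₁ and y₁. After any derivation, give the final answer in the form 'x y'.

[11; 1,2,1,22] for √138; ℓ=4 ⇒ convergent index 3
a_0=11:  p_0=11·1+0=11,  q_0=11·0+1=1
a_1=1:  p_1=1·11+1=12,  q_1=1·1+0=1
a_2=2:  p_2=2·12+11=35,  q_2=2·1+1=3
a_3=1:  p_3=1·35+12=47,  q_3=1·3+1=4
fundamental: x₁=47, y₁=4  (since 2209 − 138·16 = 1)

47 4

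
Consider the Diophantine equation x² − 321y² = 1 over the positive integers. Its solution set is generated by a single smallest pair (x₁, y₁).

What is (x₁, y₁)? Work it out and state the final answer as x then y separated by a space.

√321 → a₀=17, period (1,10,1,34); ℓ=4 even so k=3
i=0: a=17 ⇒ p=17, q=1
…
i=2: a=10 ⇒ p=197, q=11
i=3: a=1 ⇒ p=215, q=12
fundamental: x₁=215, y₁=12  (since 46225 − 321·144 = 1)

215 12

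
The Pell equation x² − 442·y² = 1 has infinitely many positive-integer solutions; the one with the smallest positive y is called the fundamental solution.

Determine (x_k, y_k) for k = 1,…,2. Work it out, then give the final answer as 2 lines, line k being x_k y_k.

√442 → a₀=21, period (42); ℓ=1 odd so k=1
a_0=21:  p_0=21·1+0=21,  q_0=21·0+1=1
a_1=42:  p_1=42·21+1=883,  q_1=42·1+0=42
fundamental: x₁=883, y₁=42  (since 779689 − 442·1764 = 1)
n=2: (883,42)∘(883,42) = (883·883+442·42·42, 883·42+42·883) = (1559377,74172)

883 42
1559377 74172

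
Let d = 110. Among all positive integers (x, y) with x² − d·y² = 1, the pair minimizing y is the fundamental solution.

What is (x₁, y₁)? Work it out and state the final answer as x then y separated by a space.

√110 = [10; 2,20, …], period ℓ=2 (even) → k=1
step 0: (10, 1)  from 10·(1,0) + (0,1)
step 1: (21, 2)  from 2·(10,1) + (1,0)
(x₁, y₁) = (21, 2);  21² − 110·2² = 1 ✓

21 2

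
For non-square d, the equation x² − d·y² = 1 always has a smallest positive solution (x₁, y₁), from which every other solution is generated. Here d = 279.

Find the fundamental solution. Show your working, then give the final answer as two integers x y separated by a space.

√279 = [16; 1,2,2,1,2,2,1,32, …], period ℓ=8 (even) → k=7
a_0=16:  p_0=16·1+0=16,  q_0=16·0+1=1
a_1=1:  p_1=1·16+1=17,  q_1=1·1+0=1
a_2=2:  p_2=2·17+16=50,  q_2=2·1+1=3
a_3=2:  p_3=2·50+17=117,  q_3=2·3+1=7
a_4=1:  p_4=1·117+50=167,  q_4=1·7+3=10
a_5=2:  p_5=2·167+117=451,  q_5=2·10+7=27
a_6=2:  p_6=2·451+167=1069,  q_6=2·27+10=64
a_7=1:  p_7=1·1069+451=1520,  q_7=1·64+27=91
→ (1520, 91).  Check: 1520²=2310400, 279·91²=2310399, difference 1.

1520 91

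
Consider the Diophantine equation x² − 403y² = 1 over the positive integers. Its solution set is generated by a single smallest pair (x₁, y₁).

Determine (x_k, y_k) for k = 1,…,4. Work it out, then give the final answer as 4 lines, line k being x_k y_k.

669878 33369
897473069767 44706317964
1202394930058086974 59895557730143415
1610915821914004898868577 80245432842261314788776

√403 = [20; 13,2,1,3,1,3,1,2,13,40, …], period ℓ=10 (even) → k=9
k=0  a_k=20  p_k/q_k = 20/1
…
k=2  a_k=2  p_k/q_k = 542/27
k=3  a_k=1  p_k/q_k = 803/40
k=4  a_k=3  p_k/q_k = 2951/147
k=5  a_k=1  p_k/q_k = 3754/187
k=6  a_k=3  p_k/q_k = 14213/708
k=7  a_k=1  p_k/q_k = 17967/895
k=8  a_k=2  p_k/q_k = 50147/2498
k=9  a_k=13  p_k/q_k = 669878/33369
fundamental: x₁=669878, y₁=33369  (since 448736534884 − 403·1113490161 = 1)
(669878+33369√403)^2 = 897473069767 + 44706317964√403
(669878+33369√403)^3 = 1202394930058086974 + 59895557730143415√403
(669878+33369√403)^4 = 1610915821914004898868577 + 80245432842261314788776√403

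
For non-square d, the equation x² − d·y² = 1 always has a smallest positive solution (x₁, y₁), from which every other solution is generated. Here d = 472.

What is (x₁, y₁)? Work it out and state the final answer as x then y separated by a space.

306917 14127

[21; 1,2,1,1,1,…,2,1,42] for √472; ℓ=14 ⇒ convergent index 13
step 0: (21, 1)  from 21·(1,0) + (0,1)
…
step 2: (65, 3)  from 2·(22,1) + (21,1)
…
step 4: (152, 7)  from 1·(87,4) + (65,3)
…
step 12: (222687, 10250)  from 2·(84230,3877) + (54227,2496)
step 13: (306917, 14127)  from 1·(222687,10250) + (84230,3877)
→ (306917, 14127).  Check: 306917²=94198044889, 472·14127²=94198044888, difference 1.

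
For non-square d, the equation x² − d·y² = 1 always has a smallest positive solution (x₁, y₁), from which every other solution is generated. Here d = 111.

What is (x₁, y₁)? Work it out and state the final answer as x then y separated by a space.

295 28

√111 = [10; 1,1,6,1,1,20, …], period ℓ=6 (even) → k=5
k=0  a_k=10  p_k/q_k = 10/1
k=1  a_k=1  p_k/q_k = 11/1
k=2  a_k=1  p_k/q_k = 21/2
k=3  a_k=6  p_k/q_k = 137/13
k=4  a_k=1  p_k/q_k = 158/15
k=5  a_k=1  p_k/q_k = 295/28
(x₁, y₁) = (295, 28);  295² − 111·28² = 1 ✓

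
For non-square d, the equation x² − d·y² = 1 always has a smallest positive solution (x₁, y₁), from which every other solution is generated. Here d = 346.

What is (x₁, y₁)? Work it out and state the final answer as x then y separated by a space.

17299 930

d=346: √d = [18; 1,1,1,1,36] (ℓ=5, odd), read p_9/q_9
step 0: (18, 1)  from 18·(1,0) + (0,1)
…
step 3: (56, 3)  from 1·(37,2) + (19,1)
…
step 8: (10398, 559)  from 1·(6901,371) + (3497,188)
step 9: (17299, 930)  from 1·(10398,559) + (6901,371)
→ (17299, 930).  Check: 17299²=299255401, 346·930²=299255400, difference 1.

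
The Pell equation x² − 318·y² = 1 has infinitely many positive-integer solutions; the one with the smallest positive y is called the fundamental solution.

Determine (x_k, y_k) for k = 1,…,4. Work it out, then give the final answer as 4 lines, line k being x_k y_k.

107 6
22897 1284
4899851 274770
1048545217 58799496

√318 → a₀=17, period (1,4,1,34); ℓ=4 even so k=3
step 0: (17, 1)  from 17·(1,0) + (0,1)
step 1: (18, 1)  from 1·(17,1) + (1,0)
step 2: (89, 5)  from 4·(18,1) + (17,1)
step 3: (107, 6)  from 1·(89,5) + (18,1)
→ (107, 6).  Check: 107²=11449, 318·6²=11448, difference 1.
(x_2, y_2) = (107·107 + 318·6·6, 107·6 + 6·107) = (22897, 1284)
(x_3, y_3) = (107·22897 + 318·6·1284, 107·1284 + 6·22897) = (4899851, 274770)
(x_4, y_4) = (107·4899851 + 318·6·274770, 107·274770 + 6·4899851) = (1048545217, 58799496)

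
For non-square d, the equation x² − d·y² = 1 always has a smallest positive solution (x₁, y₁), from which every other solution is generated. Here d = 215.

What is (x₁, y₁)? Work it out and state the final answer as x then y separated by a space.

44 3

d=215: √d = [14; 1,1,1,28] (ℓ=4, even), read p_3/q_3
i=0: a=14 ⇒ p=14, q=1
i=1: a=1 ⇒ p=15, q=1
i=2: a=1 ⇒ p=29, q=2
i=3: a=1 ⇒ p=44, q=3
(x₁, y₁) = (44, 3);  44² − 215·3² = 1 ✓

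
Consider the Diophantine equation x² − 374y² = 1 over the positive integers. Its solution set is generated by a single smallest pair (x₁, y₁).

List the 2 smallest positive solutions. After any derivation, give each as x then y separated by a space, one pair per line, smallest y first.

d=374: √d = [19; 2,1,18,1,2,38] (ℓ=6, even), read p_5/q_5
step 0: (19, 1)  from 19·(1,0) + (0,1)
step 1: (39, 2)  from 2·(19,1) + (1,0)
step 2: (58, 3)  from 1·(39,2) + (19,1)
…
step 4: (1141, 59)  from 1·(1083,56) + (58,3)
step 5: (3365, 174)  from 2·(1141,59) + (1083,56)
→ (3365, 174).  Check: 3365²=11323225, 374·174²=11323224, difference 1.
n=2: (3365,174)∘(3365,174) = (3365·3365+374·174·174, 3365·174+174·3365) = (22646449,1171020)

3365 174
22646449 1171020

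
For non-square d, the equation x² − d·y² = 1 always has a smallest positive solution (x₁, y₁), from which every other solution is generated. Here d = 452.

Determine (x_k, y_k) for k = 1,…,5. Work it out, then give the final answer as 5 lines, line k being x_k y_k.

1204353 56648
2900932297217 136448377488
6987493029899166849 328664025545553880
16830816386073401651890177 791655010315592455701792
40540488414026331506287881514113 1906864173276900777578095047272

√452 = [21; 3,1,5,3,10,3,5,1,3,42, …], period ℓ=10 (even) → k=9
i=0: a=21 ⇒ p=21, q=1
…
i=3: a=5 ⇒ p=489, q=23
…
i=8: a=1 ⇒ p=313483, q=14745
i=9: a=3 ⇒ p=1204353, q=56648
fundamental: x₁=1204353, y₁=56648  (since 1450466148609 − 452·3208995904 = 1)
n=2: (1204353,56648)∘(1204353,56648) = (1204353·1204353+452·56648·56648, 1204353·56648+56648·1204353) = (2900932297217,136448377488)
n=3: (2900932297217,136448377488)∘(1204353,56648) = (1204353·2900932297217+452·56648·136448377488, 1204353·136448377488+56648·2900932297217) = (6987493029899166849,328664025545553880)
n=4: (6987493029899166849,328664025545553880)∘(1204353,56648) = (1204353·6987493029899166849+452·56648·328664025545553880, 1204353·328664025545553880+56648·6987493029899166849) = (16830816386073401651890177,791655010315592455701792)
n=5: (16830816386073401651890177,791655010315592455701792)∘(1204353,56648) = (1204353·16830816386073401651890177+452·56648·791655010315592455701792, 1204353·791655010315592455701792+56648·16830816386073401651890177) = (40540488414026331506287881514113,1906864173276900777578095047272)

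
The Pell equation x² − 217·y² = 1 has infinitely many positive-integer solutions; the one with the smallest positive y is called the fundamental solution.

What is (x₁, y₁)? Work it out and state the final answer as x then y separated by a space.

√217 = [14; 1,2,1,2,1,…,2,1,28, …], period ℓ=16 (even) → k=15
k=0  a_k=14  p_k/q_k = 14/1
…
k=3  a_k=1  p_k/q_k = 59/4
k=4  a_k=2  p_k/q_k = 162/11
k=5  a_k=1  p_k/q_k = 221/15
k=6  a_k=1  p_k/q_k = 383/26
k=7  a_k=9  p_k/q_k = 3668/249
…
k=10  a_k=1  p_k/q_k = 154218/10469
k=11  a_k=1  p_k/q_k = 293381/19916
…
k=14  a_k=2  p_k/q_k = 2809702/190735
k=15  a_k=1  p_k/q_k = 3844063/260952
(x₁, y₁) = (3844063, 260952);  3844063² − 217·260952² = 1 ✓

3844063 260952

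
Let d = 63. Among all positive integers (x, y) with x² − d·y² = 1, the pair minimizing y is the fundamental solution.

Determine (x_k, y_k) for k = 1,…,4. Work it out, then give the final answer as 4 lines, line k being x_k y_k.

8 1
127 16
2024 255
32257 4064

√63 → a₀=7, period (1,14); ℓ=2 even so k=1
k=0  a_k=7  p_k/q_k = 7/1
k=1  a_k=1  p_k/q_k = 8/1
(x₁, y₁) = (8, 1);  8² − 63·1² = 1 ✓
(8+1√63)^2 = 127 + 16√63
(8+1√63)^3 = 2024 + 255√63
(8+1√63)^4 = 32257 + 4064√63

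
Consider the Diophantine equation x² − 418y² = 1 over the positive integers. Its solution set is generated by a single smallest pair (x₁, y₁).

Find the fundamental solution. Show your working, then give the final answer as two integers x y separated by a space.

[20; 2,4,20,4,2,40] for √418; ℓ=6 ⇒ convergent index 5
i=0: a=20 ⇒ p=20, q=1
i=1: a=2 ⇒ p=41, q=2
…
i=3: a=20 ⇒ p=3721, q=182
i=4: a=4 ⇒ p=15068, q=737
i=5: a=2 ⇒ p=33857, q=1656
(x₁, y₁) = (33857, 1656);  33857² − 418·1656² = 1 ✓

33857 1656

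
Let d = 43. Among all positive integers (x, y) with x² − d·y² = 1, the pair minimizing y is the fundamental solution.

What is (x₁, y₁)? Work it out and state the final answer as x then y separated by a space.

3482 531

d=43: √d = [6; 1,1,3,1,5,1,3,1,1,12] (ℓ=10, even), read p_9/q_9
a_0=6:  p_0=6·1+0=6,  q_0=6·0+1=1
a_1=1:  p_1=1·6+1=7,  q_1=1·1+0=1
…
a_3=3:  p_3=3·13+7=46,  q_3=3·2+1=7
a_4=1:  p_4=1·46+13=59,  q_4=1·7+2=9
a_5=5:  p_5=5·59+46=341,  q_5=5·9+7=52
a_6=1:  p_6=1·341+59=400,  q_6=1·52+9=61
a_7=3:  p_7=3·400+341=1541,  q_7=3·61+52=235
a_8=1:  p_8=1·1541+400=1941,  q_8=1·235+61=296
a_9=1:  p_9=1·1941+1541=3482,  q_9=1·296+235=531
fundamental: x₁=3482, y₁=531  (since 12124324 − 43·281961 = 1)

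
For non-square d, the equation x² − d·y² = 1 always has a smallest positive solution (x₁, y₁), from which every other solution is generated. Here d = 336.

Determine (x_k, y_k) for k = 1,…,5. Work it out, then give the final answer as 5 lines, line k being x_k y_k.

55 3
6049 330
665335 36297
73180801 3992340
8049222775 439121103

d=336: √d = [18; 3,36] (ℓ=2, even), read p_1/q_1
k=0  a_k=18  p_k/q_k = 18/1
k=1  a_k=3  p_k/q_k = 55/3
fundamental: x₁=55, y₁=3  (since 3025 − 336·9 = 1)
(55+3√336)^2 = 6049 + 330√336
(55+3√336)^3 = 665335 + 36297√336
(55+3√336)^4 = 73180801 + 3992340√336
(55+3√336)^5 = 8049222775 + 439121103√336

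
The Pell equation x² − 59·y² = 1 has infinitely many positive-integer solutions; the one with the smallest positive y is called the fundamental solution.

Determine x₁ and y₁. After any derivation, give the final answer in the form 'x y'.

530 69

√59 = [7; 1,2,7,2,1,14, …], period ℓ=6 (even) → k=5
a_0=7:  p_0=7·1+0=7,  q_0=7·0+1=1
a_1=1:  p_1=1·7+1=8,  q_1=1·1+0=1
…
a_3=7:  p_3=7·23+8=169,  q_3=7·3+1=22
a_4=2:  p_4=2·169+23=361,  q_4=2·22+3=47
a_5=1:  p_5=1·361+169=530,  q_5=1·47+22=69
→ (530, 69).  Check: 530²=280900, 59·69²=280899, difference 1.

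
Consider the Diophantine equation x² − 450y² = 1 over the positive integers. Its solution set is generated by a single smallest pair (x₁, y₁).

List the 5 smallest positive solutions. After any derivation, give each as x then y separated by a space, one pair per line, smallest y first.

19601 924
768398401 36222648
30122754096401 1420000245972
1180872205318713601 55666849606371696
46292552162781456490001 2182251836848982980620

√450 → a₀=21, period (4,1,2,4,2,1,4,42); ℓ=8 even so k=7
a_0=21:  p_0=21·1+0=21,  q_0=21·0+1=1
…
a_3=2:  p_3=2·106+85=297,  q_3=2·5+4=14
a_4=4:  p_4=4·297+106=1294,  q_4=4·14+5=61
…
a_6=1:  p_6=1·2885+1294=4179,  q_6=1·136+61=197
a_7=4:  p_7=4·4179+2885=19601,  q_7=4·197+136=924
(x₁, y₁) = (19601, 924);  19601² − 450·924² = 1 ✓
(x_2, y_2) = (19601·19601 + 450·924·924, 19601·924 + 924·19601) = (768398401, 36222648)
(x_3, y_3) = (19601·768398401 + 450·924·36222648, 19601·36222648 + 924·768398401) = (30122754096401, 1420000245972)
(x_4, y_4) = (19601·30122754096401 + 450·924·1420000245972, 19601·1420000245972 + 924·30122754096401) = (1180872205318713601, 55666849606371696)
(x_5, y_5) = (19601·1180872205318713601 + 450·924·55666849606371696, 19601·55666849606371696 + 924·1180872205318713601) = (46292552162781456490001, 2182251836848982980620)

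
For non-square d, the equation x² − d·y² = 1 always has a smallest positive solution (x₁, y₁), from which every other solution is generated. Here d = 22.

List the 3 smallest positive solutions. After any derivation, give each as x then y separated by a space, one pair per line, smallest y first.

√22 = [4; 1,2,4,2,1,8, …], period ℓ=6 (even) → k=5
k=0  a_k=4  p_k/q_k = 4/1
k=1  a_k=1  p_k/q_k = 5/1
k=2  a_k=2  p_k/q_k = 14/3
k=3  a_k=4  p_k/q_k = 61/13
k=4  a_k=2  p_k/q_k = 136/29
k=5  a_k=1  p_k/q_k = 197/42
(x₁, y₁) = (197, 42);  197² − 22·42² = 1 ✓
n=2: (197,42)∘(197,42) = (197·197+22·42·42, 197·42+42·197) = (77617,16548)
n=3: (77617,16548)∘(197,42) = (197·77617+22·42·16548, 197·16548+42·77617) = (30580901,6519870)

197 42
77617 16548
30580901 6519870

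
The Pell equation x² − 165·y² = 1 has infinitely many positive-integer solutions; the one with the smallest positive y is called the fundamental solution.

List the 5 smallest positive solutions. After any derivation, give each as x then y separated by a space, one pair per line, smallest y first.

1079 84
2328481 181272
5024860919 391184892
10843647534721 844176815664
23400586355066999 1821733177018020

√165 = [12; 1,5,2,5,1,24, …], period ℓ=6 (even) → k=5
step 0: (12, 1)  from 12·(1,0) + (0,1)
…
step 4: (912, 71)  from 5·(167,13) + (77,6)
step 5: (1079, 84)  from 1·(912,71) + (167,13)
(x₁, y₁) = (1079, 84);  1079² − 165·84² = 1 ✓
(x_2, y_2) = (1079·1079 + 165·84·84, 1079·84 + 84·1079) = (2328481, 181272)
(x_3, y_3) = (1079·2328481 + 165·84·181272, 1079·181272 + 84·2328481) = (5024860919, 391184892)
(x_4, y_4) = (1079·5024860919 + 165·84·391184892, 1079·391184892 + 84·5024860919) = (10843647534721, 844176815664)
(x_5, y_5) = (1079·10843647534721 + 165·84·844176815664, 1079·844176815664 + 84·10843647534721) = (23400586355066999, 1821733177018020)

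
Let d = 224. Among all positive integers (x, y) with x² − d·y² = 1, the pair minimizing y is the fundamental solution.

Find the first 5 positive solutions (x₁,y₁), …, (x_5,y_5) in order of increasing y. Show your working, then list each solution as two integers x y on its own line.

d=224: √d = [14; 1,28] (ℓ=2, even), read p_1/q_1
k=0  a_k=14  p_k/q_k = 14/1
k=1  a_k=1  p_k/q_k = 15/1
fundamental: x₁=15, y₁=1  (since 225 − 224·1 = 1)
k=2:  x_2 = 15·15+224·1·1 = 449,  y_2 = 15·1+1·15 = 30
k=3:  x_3 = 15·449+224·1·30 = 13455,  y_3 = 15·30+1·449 = 899
k=4:  x_4 = 15·13455+224·1·899 = 403201,  y_4 = 15·899+1·13455 = 26940
k=5:  x_5 = 15·403201+224·1·26940 = 12082575,  y_5 = 15·26940+1·403201 = 807301

15 1
449 30
13455 899
403201 26940
12082575 807301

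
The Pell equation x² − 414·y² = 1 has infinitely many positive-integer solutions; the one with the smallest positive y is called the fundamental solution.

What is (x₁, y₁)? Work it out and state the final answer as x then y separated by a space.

24335 1196

√414 → a₀=20, period (2,1,7,2,7,1,2,40); ℓ=8 even so k=7
a_0=20:  p_0=20·1+0=20,  q_0=20·0+1=1
a_1=2:  p_1=2·20+1=41,  q_1=2·1+0=2
a_2=1:  p_2=1·41+20=61,  q_2=1·2+1=3
…
a_5=7:  p_5=7·997+468=7447,  q_5=7·49+23=366
a_6=1:  p_6=1·7447+997=8444,  q_6=1·366+49=415
a_7=2:  p_7=2·8444+7447=24335,  q_7=2·415+366=1196
→ (24335, 1196).  Check: 24335²=592192225, 414·1196²=592192224, difference 1.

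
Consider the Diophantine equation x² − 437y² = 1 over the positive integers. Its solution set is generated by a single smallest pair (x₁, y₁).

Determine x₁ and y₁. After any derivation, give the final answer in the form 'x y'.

4599 220

d=437: √d = [20; 1,9,2,9,1,40] (ℓ=6, even), read p_5/q_5
a_0=20:  p_0=20·1+0=20,  q_0=20·0+1=1
…
a_3=2:  p_3=2·209+21=439,  q_3=2·10+1=21
a_4=9:  p_4=9·439+209=4160,  q_4=9·21+10=199
a_5=1:  p_5=1·4160+439=4599,  q_5=1·199+21=220
→ (4599, 220).  Check: 4599²=21150801, 437·220²=21150800, difference 1.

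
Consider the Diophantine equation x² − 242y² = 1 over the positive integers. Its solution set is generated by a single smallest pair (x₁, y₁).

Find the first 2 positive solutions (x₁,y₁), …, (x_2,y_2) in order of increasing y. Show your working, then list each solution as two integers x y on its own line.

[15; 1,1,3,1,14,1,3,1,1,30] for √242; ℓ=10 ⇒ convergent index 9
k=0  a_k=15  p_k/q_k = 15/1
k=1  a_k=1  p_k/q_k = 16/1
…
k=4  a_k=1  p_k/q_k = 140/9
k=5  a_k=14  p_k/q_k = 2069/133
k=6  a_k=1  p_k/q_k = 2209/142
k=7  a_k=3  p_k/q_k = 8696/559
k=8  a_k=1  p_k/q_k = 10905/701
k=9  a_k=1  p_k/q_k = 19601/1260
fundamental: x₁=19601, y₁=1260  (since 384199201 − 242·1587600 = 1)
(x_2, y_2) = (19601·19601 + 242·1260·1260, 19601·1260 + 1260·19601) = (768398401, 49394520)

19601 1260
768398401 49394520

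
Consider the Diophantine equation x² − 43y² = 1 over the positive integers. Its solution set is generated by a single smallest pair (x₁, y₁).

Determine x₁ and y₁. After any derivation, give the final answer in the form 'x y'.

d=43: √d = [6; 1,1,3,1,5,1,3,1,1,12] (ℓ=10, even), read p_9/q_9
step 0: (6, 1)  from 6·(1,0) + (0,1)
…
step 3: (46, 7)  from 3·(13,2) + (7,1)
…
step 6: (400, 61)  from 1·(341,52) + (59,9)
…
step 8: (1941, 296)  from 1·(1541,235) + (400,61)
step 9: (3482, 531)  from 1·(1941,296) + (1541,235)
→ (3482, 531).  Check: 3482²=12124324, 43·531²=12124323, difference 1.

3482 531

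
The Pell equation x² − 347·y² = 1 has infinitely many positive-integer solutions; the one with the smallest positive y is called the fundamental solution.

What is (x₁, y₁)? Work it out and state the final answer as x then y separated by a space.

d=347: √d = [18; 1,1,1,2,4,…,1,1,36] (ℓ=14, even), read p_13/q_13
k=0  a_k=18  p_k/q_k = 18/1
…
k=3  a_k=1  p_k/q_k = 56/3
…
k=5  a_k=4  p_k/q_k = 652/35
…
k=9  a_k=4  p_k/q_k = 74549/4002
…
k=12  a_k=1  p_k/q_k = 402885/21628
k=13  a_k=1  p_k/q_k = 641602/34443
(x₁, y₁) = (641602, 34443);  641602² − 347·34443² = 1 ✓

641602 34443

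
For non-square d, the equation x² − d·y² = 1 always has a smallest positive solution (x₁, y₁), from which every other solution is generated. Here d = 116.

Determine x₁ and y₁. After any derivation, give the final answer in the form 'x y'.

√116 → a₀=10, period (1,3,2,1,4,1,2,3,1,20); ℓ=10 even so k=9
k=0  a_k=10  p_k/q_k = 10/1
k=1  a_k=1  p_k/q_k = 11/1
k=2  a_k=3  p_k/q_k = 43/4
k=3  a_k=2  p_k/q_k = 97/9
…
k=5  a_k=4  p_k/q_k = 657/61
…
k=7  a_k=2  p_k/q_k = 2251/209
k=8  a_k=3  p_k/q_k = 7550/701
k=9  a_k=1  p_k/q_k = 9801/910
(x₁, y₁) = (9801, 910);  9801² − 116·910² = 1 ✓

9801 910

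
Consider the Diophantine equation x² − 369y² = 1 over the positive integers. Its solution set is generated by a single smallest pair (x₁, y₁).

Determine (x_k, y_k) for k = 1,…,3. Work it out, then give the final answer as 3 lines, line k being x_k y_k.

d=369: √d = [19; 4,1,3,2,7,4,7,2,3,1,4,38] (ℓ=12, even), read p_11/q_11
i=0: a=19 ⇒ p=19, q=1
i=1: a=4 ⇒ p=77, q=4
…
i=4: a=2 ⇒ p=826, q=43
…
i=6: a=4 ⇒ p=25414, q=1323
…
i=9: a=3 ⇒ p=1364557, q=71036
i=10: a=1 ⇒ p=1758061, q=91521
i=11: a=4 ⇒ p=8396801, q=437120
fundamental: x₁=8396801, y₁=437120  (since 70506267033601 − 369·191073894400 = 1)
(x_2, y_2) = (8396801·8396801 + 369·437120·437120, 8396801·437120 + 437120·8396801) = (141012534067201, 7340819306240)
(x_3, y_3) = (8396801·141012534067201 + 369·437120·7340819306240, 8396801·7340819306240 + 437120·141012534067201) = (2368108374136006451201, 123278797782910239360)

8396801 437120
141012534067201 7340819306240
2368108374136006451201 123278797782910239360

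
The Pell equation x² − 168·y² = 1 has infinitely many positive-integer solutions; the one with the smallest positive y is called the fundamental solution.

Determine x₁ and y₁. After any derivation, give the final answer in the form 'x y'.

13 1

[12; 1,24] for √168; ℓ=2 ⇒ convergent index 1
k=0  a_k=12  p_k/q_k = 12/1
k=1  a_k=1  p_k/q_k = 13/1
(x₁, y₁) = (13, 1);  13² − 168·1² = 1 ✓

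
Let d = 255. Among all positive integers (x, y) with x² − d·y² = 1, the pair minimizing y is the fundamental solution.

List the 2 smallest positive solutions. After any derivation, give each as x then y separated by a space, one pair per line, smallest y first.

√255 → a₀=15, period (1,30); ℓ=2 even so k=1
k=0  a_k=15  p_k/q_k = 15/1
k=1  a_k=1  p_k/q_k = 16/1
fundamental: x₁=16, y₁=1  (since 256 − 255·1 = 1)
(16+1√255)^2 = 511 + 32√255

16 1
511 32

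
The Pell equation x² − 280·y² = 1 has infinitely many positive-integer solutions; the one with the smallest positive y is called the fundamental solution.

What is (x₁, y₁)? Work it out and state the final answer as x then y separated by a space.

251 15

√280 = [16; 1,2,1,2,1,32, …], period ℓ=6 (even) → k=5
i=0: a=16 ⇒ p=16, q=1
…
i=4: a=2 ⇒ p=184, q=11
i=5: a=1 ⇒ p=251, q=15
fundamental: x₁=251, y₁=15  (since 63001 − 280·225 = 1)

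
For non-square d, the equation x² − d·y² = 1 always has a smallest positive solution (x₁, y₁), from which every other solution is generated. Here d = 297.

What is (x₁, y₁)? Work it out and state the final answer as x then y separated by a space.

48599 2820

[17; 4,3,1,1,2,1,1,3,4,34] for √297; ℓ=10 ⇒ convergent index 9
a_0=17:  p_0=17·1+0=17,  q_0=17·0+1=1
a_1=4:  p_1=4·17+1=69,  q_1=4·1+0=4
a_2=3:  p_2=3·69+17=224,  q_2=3·4+1=13
…
a_4=1:  p_4=1·293+224=517,  q_4=1·17+13=30
…
a_7=1:  p_7=1·1844+1327=3171,  q_7=1·107+77=184
a_8=3:  p_8=3·3171+1844=11357,  q_8=3·184+107=659
a_9=4:  p_9=4·11357+3171=48599,  q_9=4·659+184=2820
→ (48599, 2820).  Check: 48599²=2361862801, 297·2820²=2361862800, difference 1.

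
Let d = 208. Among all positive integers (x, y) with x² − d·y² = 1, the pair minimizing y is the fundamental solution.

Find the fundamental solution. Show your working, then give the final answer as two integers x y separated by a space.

d=208: √d = [14; 2,2,1,2,2,28] (ℓ=6, even), read p_5/q_5
i=0: a=14 ⇒ p=14, q=1
i=1: a=2 ⇒ p=29, q=2
…
i=4: a=2 ⇒ p=274, q=19
i=5: a=2 ⇒ p=649, q=45
→ (649, 45).  Check: 649²=421201, 208·45²=421200, difference 1.

649 45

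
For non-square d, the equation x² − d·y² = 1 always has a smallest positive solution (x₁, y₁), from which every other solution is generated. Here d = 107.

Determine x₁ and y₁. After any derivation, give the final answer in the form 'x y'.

d=107: √d = [10; 2,1,9,1,2,20] (ℓ=6, even), read p_5/q_5
a_0=10:  p_0=10·1+0=10,  q_0=10·0+1=1
…
a_4=1:  p_4=1·300+31=331,  q_4=1·29+3=32
a_5=2:  p_5=2·331+300=962,  q_5=2·32+29=93
→ (962, 93).  Check: 962²=925444, 107·93²=925443, difference 1.

962 93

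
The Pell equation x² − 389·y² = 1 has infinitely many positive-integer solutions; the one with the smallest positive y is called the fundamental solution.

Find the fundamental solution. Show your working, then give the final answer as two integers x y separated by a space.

√389 = [19; 1,2,1,1,1,1,2,1,38, …], period ℓ=9 (odd) → k=17
a_0=19:  p_0=19·1+0=19,  q_0=19·0+1=1
…
a_7=2:  p_7=2·355+217=927,  q_7=2·18+11=47
a_8=1:  p_8=1·927+355=1282,  q_8=1·47+18=65
a_9=38:  p_9=38·1282+927=49643,  q_9=38·65+47=2517
a_10=1:  p_10=1·49643+1282=50925,  q_10=1·2517+65=2582
a_11=2:  p_11=2·50925+49643=151493,  q_11=2·2582+2517=7681
…
a_13=1:  p_13=1·202418+151493=353911,  q_13=1·10263+7681=17944
a_14=1:  p_14=1·353911+202418=556329,  q_14=1·17944+10263=28207
a_15=1:  p_15=1·556329+353911=910240,  q_15=1·28207+17944=46151
a_16=2:  p_16=2·910240+556329=2376809,  q_16=2·46151+28207=120509
a_17=1:  p_17=1·2376809+910240=3287049,  q_17=1·120509+46151=166660
fundamental: x₁=3287049, y₁=166660  (since 10804691128401 − 389·27775555600 = 1)

3287049 166660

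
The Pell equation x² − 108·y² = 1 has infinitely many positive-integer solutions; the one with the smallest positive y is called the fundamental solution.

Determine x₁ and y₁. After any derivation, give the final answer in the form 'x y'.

√108 → a₀=10, period (2,1,1,4,1,1,2,20); ℓ=8 even so k=7
step 0: (10, 1)  from 10·(1,0) + (0,1)
step 1: (21, 2)  from 2·(10,1) + (1,0)
step 2: (31, 3)  from 1·(21,2) + (10,1)
…
step 6: (530, 51)  from 1·(291,28) + (239,23)
step 7: (1351, 130)  from 2·(530,51) + (291,28)
→ (1351, 130).  Check: 1351²=1825201, 108·130²=1825200, difference 1.

1351 130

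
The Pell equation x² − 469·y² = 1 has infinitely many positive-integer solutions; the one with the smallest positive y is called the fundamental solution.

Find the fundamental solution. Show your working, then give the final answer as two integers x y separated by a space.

137215 6336

[21; 1,1,1,10,6,10,1,1,1,42] for √469; ℓ=10 ⇒ convergent index 9
step 0: (21, 1)  from 21·(1,0) + (0,1)
step 1: (22, 1)  from 1·(21,1) + (1,0)
…
step 6: (42923, 1982)  from 10·(4223,195) + (693,32)
step 7: (47146, 2177)  from 1·(42923,1982) + (4223,195)
step 8: (90069, 4159)  from 1·(47146,2177) + (42923,1982)
step 9: (137215, 6336)  from 1·(90069,4159) + (47146,2177)
→ (137215, 6336).  Check: 137215²=18827956225, 469·6336²=18827956224, difference 1.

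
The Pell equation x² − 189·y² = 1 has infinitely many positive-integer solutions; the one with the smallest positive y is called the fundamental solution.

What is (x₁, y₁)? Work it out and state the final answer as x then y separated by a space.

55 4

d=189: √d = [13; 1,2,1,26] (ℓ=4, even), read p_3/q_3
k=0  a_k=13  p_k/q_k = 13/1
…
k=2  a_k=2  p_k/q_k = 41/3
k=3  a_k=1  p_k/q_k = 55/4
→ (55, 4).  Check: 55²=3025, 189·4²=3024, difference 1.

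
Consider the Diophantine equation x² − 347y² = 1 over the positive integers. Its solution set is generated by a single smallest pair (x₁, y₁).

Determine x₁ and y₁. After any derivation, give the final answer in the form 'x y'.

641602 34443

√347 = [18; 1,1,1,2,4,…,1,1,36, …], period ℓ=14 (even) → k=13
a_0=18:  p_0=18·1+0=18,  q_0=18·0+1=1
…
a_2=1:  p_2=1·19+18=37,  q_2=1·1+1=2
a_3=1:  p_3=1·37+19=56,  q_3=1·2+1=3
…
a_7=17:  p_7=17·801+652=14269,  q_7=17·43+35=766
a_8=1:  p_8=1·14269+801=15070,  q_8=1·766+43=809
a_9=4:  p_9=4·15070+14269=74549,  q_9=4·809+766=4002
a_10=2:  p_10=2·74549+15070=164168,  q_10=2·4002+809=8813
…
a_12=1:  p_12=1·238717+164168=402885,  q_12=1·12815+8813=21628
a_13=1:  p_13=1·402885+238717=641602,  q_13=1·21628+12815=34443
fundamental: x₁=641602, y₁=34443  (since 411653126404 − 347·1186320249 = 1)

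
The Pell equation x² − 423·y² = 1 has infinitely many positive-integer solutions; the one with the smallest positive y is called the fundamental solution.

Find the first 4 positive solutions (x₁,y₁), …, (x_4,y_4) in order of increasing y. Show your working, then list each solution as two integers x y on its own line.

d=423: √d = [20; 1,1,3,4,3,1,1,40] (ℓ=8, even), read p_7/q_7
step 0: (20, 1)  from 20·(1,0) + (0,1)
step 1: (21, 1)  from 1·(20,1) + (1,0)
…
step 3: (144, 7)  from 3·(41,2) + (21,1)
…
step 6: (2612, 127)  from 1·(1995,97) + (617,30)
step 7: (4607, 224)  from 1·(2612,127) + (1995,97)
→ (4607, 224).  Check: 4607²=21224449, 423·224²=21224448, difference 1.
k=2:  x_2 = 4607·4607+423·224·224 = 42448897,  y_2 = 4607·224+224·4607 = 2063936
k=3:  x_3 = 4607·42448897+423·224·2063936 = 391124132351,  y_3 = 4607·2063936+224·42448897 = 19017106080
k=4:  x_4 = 4607·391124132351+423·224·19017106080 = 3603817713033217,  y_4 = 4607·19017106080+224·391124132351 = 175223613357184

4607 224
42448897 2063936
391124132351 19017106080
3603817713033217 175223613357184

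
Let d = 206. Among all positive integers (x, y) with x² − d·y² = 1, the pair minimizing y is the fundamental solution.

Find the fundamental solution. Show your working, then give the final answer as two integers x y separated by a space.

59535 4148

√206 → a₀=14, period (2,1,5,14,5,1,2,28); ℓ=8 even so k=7
i=0: a=14 ⇒ p=14, q=1
i=1: a=2 ⇒ p=29, q=2
…
i=4: a=14 ⇒ p=3459, q=241
…
i=6: a=1 ⇒ p=20998, q=1463
i=7: a=2 ⇒ p=59535, q=4148
fundamental: x₁=59535, y₁=4148  (since 3544416225 − 206·17205904 = 1)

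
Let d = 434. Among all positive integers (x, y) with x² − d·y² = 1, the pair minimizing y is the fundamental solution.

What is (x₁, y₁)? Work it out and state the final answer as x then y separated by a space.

[20; 1,4,1,40] for √434; ℓ=4 ⇒ convergent index 3
a_0=20:  p_0=20·1+0=20,  q_0=20·0+1=1
…
a_2=4:  p_2=4·21+20=104,  q_2=4·1+1=5
a_3=1:  p_3=1·104+21=125,  q_3=1·5+1=6
fundamental: x₁=125, y₁=6  (since 15625 − 434·36 = 1)

125 6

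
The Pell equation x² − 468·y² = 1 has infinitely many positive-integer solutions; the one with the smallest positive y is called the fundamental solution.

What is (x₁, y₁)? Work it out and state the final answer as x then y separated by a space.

649 30

[21; 1,1,1,2,1,1,1,42] for √468; ℓ=8 ⇒ convergent index 7
i=0: a=21 ⇒ p=21, q=1
…
i=2: a=1 ⇒ p=43, q=2
…
i=5: a=1 ⇒ p=238, q=11
i=6: a=1 ⇒ p=411, q=19
i=7: a=1 ⇒ p=649, q=30
(x₁, y₁) = (649, 30);  649² − 468·30² = 1 ✓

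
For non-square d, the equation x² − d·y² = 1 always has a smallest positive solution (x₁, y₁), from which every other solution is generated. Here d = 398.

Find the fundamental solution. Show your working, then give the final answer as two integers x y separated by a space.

√398 → a₀=19, period (1,18,1,38); ℓ=4 even so k=3
k=0  a_k=19  p_k/q_k = 19/1
…
k=2  a_k=18  p_k/q_k = 379/19
k=3  a_k=1  p_k/q_k = 399/20
fundamental: x₁=399, y₁=20  (since 159201 − 398·400 = 1)

399 20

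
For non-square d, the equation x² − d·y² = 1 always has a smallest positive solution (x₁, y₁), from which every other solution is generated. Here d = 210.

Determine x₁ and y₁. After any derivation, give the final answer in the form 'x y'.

√210 = [14; 2,28, …], period ℓ=2 (even) → k=1
i=0: a=14 ⇒ p=14, q=1
i=1: a=2 ⇒ p=29, q=2
fundamental: x₁=29, y₁=2  (since 841 − 210·4 = 1)

29 2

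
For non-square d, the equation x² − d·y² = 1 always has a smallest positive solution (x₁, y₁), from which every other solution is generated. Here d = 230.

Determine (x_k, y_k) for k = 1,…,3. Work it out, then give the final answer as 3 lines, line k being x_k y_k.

√230 = [15; 6,30, …], period ℓ=2 (even) → k=1
k=0  a_k=15  p_k/q_k = 15/1
k=1  a_k=6  p_k/q_k = 91/6
(x₁, y₁) = (91, 6);  91² − 230·6² = 1 ✓
(x_2, y_2) = (91·91 + 230·6·6, 91·6 + 6·91) = (16561, 1092)
(x_3, y_3) = (91·16561 + 230·6·1092, 91·1092 + 6·16561) = (3014011, 198738)

91 6
16561 1092
3014011 198738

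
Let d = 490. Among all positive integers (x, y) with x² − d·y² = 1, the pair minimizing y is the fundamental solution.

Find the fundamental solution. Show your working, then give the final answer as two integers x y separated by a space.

√490 → a₀=22, period (7,2,1,4,4,4,1,2,7,44); ℓ=10 even so k=9
k=0  a_k=22  p_k/q_k = 22/1
k=1  a_k=7  p_k/q_k = 155/7
…
k=3  a_k=1  p_k/q_k = 487/22
k=4  a_k=4  p_k/q_k = 2280/103
k=5  a_k=4  p_k/q_k = 9607/434
k=6  a_k=4  p_k/q_k = 40708/1839
k=7  a_k=1  p_k/q_k = 50315/2273
k=8  a_k=2  p_k/q_k = 141338/6385
k=9  a_k=7  p_k/q_k = 1039681/46968
(x₁, y₁) = (1039681, 46968);  1039681² − 490·46968² = 1 ✓

1039681 46968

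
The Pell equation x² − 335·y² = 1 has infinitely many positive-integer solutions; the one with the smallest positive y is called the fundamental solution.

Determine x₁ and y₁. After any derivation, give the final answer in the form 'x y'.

[18; 3,3,3,36] for √335; ℓ=4 ⇒ convergent index 3
step 0: (18, 1)  from 18·(1,0) + (0,1)
…
step 2: (183, 10)  from 3·(55,3) + (18,1)
step 3: (604, 33)  from 3·(183,10) + (55,3)
→ (604, 33).  Check: 604²=364816, 335·33²=364815, difference 1.

604 33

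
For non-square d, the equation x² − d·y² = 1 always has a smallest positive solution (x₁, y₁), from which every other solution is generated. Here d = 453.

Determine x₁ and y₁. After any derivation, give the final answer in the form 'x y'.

√453 = [21; 3,1,1,10,14,10,1,1,3,42, …], period ℓ=10 (even) → k=9
k=0  a_k=21  p_k/q_k = 21/1
…
k=8  a_k=1  p_k/q_k = 469329/22051
k=9  a_k=3  p_k/q_k = 1653751/77700
fundamental: x₁=1653751, y₁=77700  (since 2734892370001 − 453·6037290000 = 1)

1653751 77700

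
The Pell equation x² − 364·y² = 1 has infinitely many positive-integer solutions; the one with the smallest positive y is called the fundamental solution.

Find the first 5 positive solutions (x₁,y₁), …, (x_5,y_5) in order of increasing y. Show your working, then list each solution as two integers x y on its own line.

[19; 12,1,2,3,1,8,1,3,2,1,12,38] for √364; ℓ=12 ⇒ convergent index 11
a_0=19:  p_0=19·1+0=19,  q_0=19·0+1=1
…
a_3=2:  p_3=2·248+229=725,  q_3=2·13+12=38
…
a_5=1:  p_5=1·2423+725=3148,  q_5=1·127+38=165
…
a_10=1:  p_10=1·270499+119872=390371,  q_10=1·14178+6283=20461
a_11=12:  p_11=12·390371+270499=4954951,  q_11=12·20461+14178=259710
fundamental: x₁=4954951, y₁=259710  (since 24551539412401 − 364·67449284100 = 1)
n=2: (4954951,259710)∘(4954951,259710) = (4954951·4954951+364·259710·259710, 4954951·259710+259710·4954951) = (49103078824801,2573700648420)
n=3: (49103078824801,2573700648420)∘(4954951,259710) = (4954951·49103078824801+364·259710·2573700648420, 4954951·2573700648420+259710·49103078824801) = (486606699052048124551,25505121203178395130)
n=4: (486606699052048124551,25505121203178395130)∘(4954951,259710) = (4954951·486606699052048124551+364·259710·25505121203178395130, 4954951·25505121203178395130+259710·486606699052048124551) = (4822224700149240710505379201,252753251621617410554928840)
n=5: (4822224700149240710505379201,252753251621617410554928840)∘(4954951,259710) = (4954951·4822224700149240710505379201+364·259710·252753251621617410554928840, 4954951·252753251621617410554928840+259710·4822224700149240710505379201) = (47787774200457874208819626306623751,2504759953751544114971907242978550)

4954951 259710
49103078824801 2573700648420
486606699052048124551 25505121203178395130
4822224700149240710505379201 252753251621617410554928840
47787774200457874208819626306623751 2504759953751544114971907242978550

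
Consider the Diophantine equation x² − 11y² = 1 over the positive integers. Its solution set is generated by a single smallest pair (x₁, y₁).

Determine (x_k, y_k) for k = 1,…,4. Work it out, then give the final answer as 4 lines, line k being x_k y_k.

[3; 3,6] for √11; ℓ=2 ⇒ convergent index 1
a_0=3:  p_0=3·1+0=3,  q_0=3·0+1=1
a_1=3:  p_1=3·3+1=10,  q_1=3·1+0=3
(x₁, y₁) = (10, 3);  10² − 11·3² = 1 ✓
n=2: (10,3)∘(10,3) = (10·10+11·3·3, 10·3+3·10) = (199,60)
n=3: (199,60)∘(10,3) = (10·199+11·3·60, 10·60+3·199) = (3970,1197)
n=4: (3970,1197)∘(10,3) = (10·3970+11·3·1197, 10·1197+3·3970) = (79201,23880)

10 3
199 60
3970 1197
79201 23880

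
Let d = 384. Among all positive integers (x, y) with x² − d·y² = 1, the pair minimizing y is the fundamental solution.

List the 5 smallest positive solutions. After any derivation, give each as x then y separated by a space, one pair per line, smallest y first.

4801 245
46099201 2352490
442644523201 22588608735
4250272665676801 216895818720980
40811117693184120001 2082633628770241225

[19; 1,1,2,9,2,1,1,38] for √384; ℓ=8 ⇒ convergent index 7
i=0: a=19 ⇒ p=19, q=1
i=1: a=1 ⇒ p=20, q=1
…
i=3: a=2 ⇒ p=98, q=5
…
i=5: a=2 ⇒ p=1940, q=99
i=6: a=1 ⇒ p=2861, q=146
i=7: a=1 ⇒ p=4801, q=245
fundamental: x₁=4801, y₁=245  (since 23049601 − 384·60025 = 1)
(x_2, y_2) = (4801·4801 + 384·245·245, 4801·245 + 245·4801) = (46099201, 2352490)
(x_3, y_3) = (4801·46099201 + 384·245·2352490, 4801·2352490 + 245·46099201) = (442644523201, 22588608735)
(x_4, y_4) = (4801·442644523201 + 384·245·22588608735, 4801·22588608735 + 245·442644523201) = (4250272665676801, 216895818720980)
(x_5, y_5) = (4801·4250272665676801 + 384·245·216895818720980, 4801·216895818720980 + 245·4250272665676801) = (40811117693184120001, 2082633628770241225)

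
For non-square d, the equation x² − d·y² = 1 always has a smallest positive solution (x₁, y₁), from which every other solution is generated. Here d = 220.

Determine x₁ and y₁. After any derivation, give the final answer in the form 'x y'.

[14; 1,4,1,28] for √220; ℓ=4 ⇒ convergent index 3
i=0: a=14 ⇒ p=14, q=1
i=1: a=1 ⇒ p=15, q=1
i=2: a=4 ⇒ p=74, q=5
i=3: a=1 ⇒ p=89, q=6
→ (89, 6).  Check: 89²=7921, 220·6²=7920, difference 1.

89 6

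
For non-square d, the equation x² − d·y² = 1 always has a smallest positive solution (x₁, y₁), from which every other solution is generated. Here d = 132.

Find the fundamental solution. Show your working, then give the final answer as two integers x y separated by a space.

23 2

[11; 2,22] for √132; ℓ=2 ⇒ convergent index 1
a_0=11:  p_0=11·1+0=11,  q_0=11·0+1=1
a_1=2:  p_1=2·11+1=23,  q_1=2·1+0=2
fundamental: x₁=23, y₁=2  (since 529 − 132·4 = 1)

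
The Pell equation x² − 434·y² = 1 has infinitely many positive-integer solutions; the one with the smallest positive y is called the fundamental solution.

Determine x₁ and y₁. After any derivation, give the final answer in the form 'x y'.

125 6

[20; 1,4,1,40] for √434; ℓ=4 ⇒ convergent index 3
step 0: (20, 1)  from 20·(1,0) + (0,1)
step 1: (21, 1)  from 1·(20,1) + (1,0)
step 2: (104, 5)  from 4·(21,1) + (20,1)
step 3: (125, 6)  from 1·(104,5) + (21,1)
(x₁, y₁) = (125, 6);  125² − 434·6² = 1 ✓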